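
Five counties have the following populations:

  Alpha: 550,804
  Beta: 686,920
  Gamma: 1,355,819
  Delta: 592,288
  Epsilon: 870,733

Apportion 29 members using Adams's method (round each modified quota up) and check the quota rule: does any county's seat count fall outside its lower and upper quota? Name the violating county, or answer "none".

Standard quotas: Alpha 3.938, Beta 4.911, Gamma 9.693, Delta 4.234, Epsilon 6.225.
Adams allocation: Alpha 4, Beta 5, Gamma 10, Delta 4, Epsilon 6.
Every allocation lies between the lower and upper quota.

none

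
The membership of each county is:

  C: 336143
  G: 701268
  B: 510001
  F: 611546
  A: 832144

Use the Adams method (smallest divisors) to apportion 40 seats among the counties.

C: 5, G: 9, B: 7, F: 8, A: 11

Standard divisor 2991102/40 ≈ 74777.55; standard quotas: C 4.495, G 9.378, B 6.820, F 8.178, A 11.128.
Rounding up gives 5, 10, 7, 9, 12 = 43 seats, so the divisor must be adjusted.
With modified divisor 80600: modified quotas C 4.171, G 8.701, B 6.328, F 7.587, A 10.324.
Rounding up: C 5, G 9, B 7, F 8, A 11 (total 40).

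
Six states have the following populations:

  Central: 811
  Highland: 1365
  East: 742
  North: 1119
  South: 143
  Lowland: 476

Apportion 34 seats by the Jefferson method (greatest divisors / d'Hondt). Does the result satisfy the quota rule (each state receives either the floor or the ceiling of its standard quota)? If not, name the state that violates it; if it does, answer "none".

Standard quotas: Central 5.922, Highland 9.968, East 5.418, North 8.171, South 1.044, Lowland 3.476.
Jefferson allocation: Central 6, Highland 10, East 5, North 9, South 1, Lowland 3.
Every allocation lies between the lower and upper quota.

none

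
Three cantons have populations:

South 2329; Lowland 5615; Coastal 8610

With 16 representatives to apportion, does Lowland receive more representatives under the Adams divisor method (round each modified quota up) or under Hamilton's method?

Hamilton

Adams: South 3, Lowland 5, Coastal 8.
Hamilton: South 2, Lowland 6, Coastal 8.
Lowland gets 5 under Adams and 6 under Hamilton.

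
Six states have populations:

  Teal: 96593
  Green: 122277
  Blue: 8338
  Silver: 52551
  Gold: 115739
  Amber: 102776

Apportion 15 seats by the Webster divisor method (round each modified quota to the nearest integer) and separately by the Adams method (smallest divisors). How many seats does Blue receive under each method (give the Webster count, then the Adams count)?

Webster: Teal 3, Green 4, Blue 0, Silver 2, Gold 3, Amber 3.
Adams: Teal 3, Green 3, Blue 1, Silver 2, Gold 3, Amber 3.
Blue gets 0 under Webster and 1 under Adams.

0 and 1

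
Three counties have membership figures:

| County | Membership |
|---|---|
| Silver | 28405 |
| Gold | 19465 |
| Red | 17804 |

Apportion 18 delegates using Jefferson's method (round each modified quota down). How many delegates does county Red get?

5

Standard divisor 65674/18 ≈ 3648.556; standard quotas: Silver 7.785, Gold 5.335, Red 4.880.
Rounding down gives 7, 5, 4 = 16 seats, so the divisor must be adjusted.
With modified divisor 3400: modified quotas Silver 8.354, Gold 5.725, Red 5.236.
Rounding down: Silver 8, Gold 5, Red 5 (total 18).
Red receives 5.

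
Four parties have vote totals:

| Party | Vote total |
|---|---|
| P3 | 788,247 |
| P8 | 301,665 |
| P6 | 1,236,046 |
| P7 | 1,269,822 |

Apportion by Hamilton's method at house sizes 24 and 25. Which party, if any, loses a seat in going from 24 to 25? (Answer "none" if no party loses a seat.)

none

At 24 seats: P3 5, P8 2, P6 8, P7 9.
At 25 seats: P3 5, P8 2, P6 9, P7 9.
No party's allocation decreased.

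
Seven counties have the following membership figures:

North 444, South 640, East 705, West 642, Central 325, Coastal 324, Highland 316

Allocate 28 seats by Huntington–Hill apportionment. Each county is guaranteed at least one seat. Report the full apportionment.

With divisor 128.4: modified quotas North 3.458, South 4.984, East 5.491, West 5.000, Central 2.531, Coastal 2.523, Highland 2.461.
Geometric-mean thresholds: North √(3·4)=3.464, South √(4·5)=4.472, East √(5·6)=5.477, West √(5·6)=5.477, Central √(2·3)=2.449, Coastal √(2·3)=2.449, Highland √(2·3)=2.449.
Each quota rounded against its threshold gives North 3, South 5, East 6, West 5, Central 3, Coastal 3, Highland 3 (total 28).

North=3, South=5, East=6, West=5, Central=3, Coastal=3, Highland=3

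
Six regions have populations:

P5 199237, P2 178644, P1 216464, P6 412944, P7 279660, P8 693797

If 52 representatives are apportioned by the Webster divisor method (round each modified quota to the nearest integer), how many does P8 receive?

Standard divisor 1980746/52 ≈ 38091.269; standard quotas: P5 5.231, P2 4.690, P1 5.683, P6 10.841, P7 7.342, P8 18.214.
Rounding to the nearest integer gives P5 5, P2 5, P1 6, P6 11, P7 7, P8 18 — total 52, matching the house size, so no adjustment is needed.
P8 receives 18.

18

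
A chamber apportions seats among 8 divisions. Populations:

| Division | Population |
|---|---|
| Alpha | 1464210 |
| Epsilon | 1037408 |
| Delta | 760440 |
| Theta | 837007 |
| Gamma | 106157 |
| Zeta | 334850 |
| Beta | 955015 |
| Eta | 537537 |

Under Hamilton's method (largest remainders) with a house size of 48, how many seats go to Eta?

The standard divisor is 6032624/48 ≈ 125679.667.
Standard quotas: Alpha 11.6503, Epsilon 8.2544, Delta 6.0506, Theta 6.6598, Gamma 0.8447, Zeta 2.6643, Beta 7.5988, Eta 4.2770.
Lower quotas: Alpha 11, Epsilon 8, Delta 6, Theta 6, Gamma 0, Zeta 2, Beta 7, Eta 4 (sum 44, leaving 4 seats).
Remainders in descending order: Gamma 0.8447, Zeta 0.6643, Theta 0.6598, Alpha 0.6503, Beta 0.5988, Eta 0.2770, Epsilon 0.2544, Delta 0.0506.
Largest remainders: Gamma, Zeta, Theta, Alpha receive the extra seats.
Eta receives 4.

4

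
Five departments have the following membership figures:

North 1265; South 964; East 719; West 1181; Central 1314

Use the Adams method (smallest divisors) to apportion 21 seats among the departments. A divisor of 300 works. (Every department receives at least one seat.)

With modified divisor 300: modified quotas North 4.217, South 3.213, East 2.397, West 3.937, Central 4.380.
Rounding up: North 5, South 4, East 3, West 4, Central 5 (total 21).

North 5, South 4, East 3, West 4, Central 5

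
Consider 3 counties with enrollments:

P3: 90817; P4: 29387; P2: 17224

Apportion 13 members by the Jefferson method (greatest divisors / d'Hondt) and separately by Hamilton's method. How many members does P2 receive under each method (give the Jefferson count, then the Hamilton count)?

Jefferson: P3 9, P4 3, P2 1.
Hamilton: P3 8, P4 3, P2 2.
P2 gets 1 under Jefferson and 2 under Hamilton.

1 and 2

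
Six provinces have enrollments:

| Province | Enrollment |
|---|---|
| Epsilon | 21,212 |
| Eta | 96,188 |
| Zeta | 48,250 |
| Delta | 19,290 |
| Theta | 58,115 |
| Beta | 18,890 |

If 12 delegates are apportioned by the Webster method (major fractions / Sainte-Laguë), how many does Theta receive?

3

Standard divisor 261945/12 ≈ 21828.75; standard quotas: Epsilon 0.972, Eta 4.406, Zeta 2.210, Delta 0.884, Theta 2.662, Beta 0.865.
Rounding to the nearest integer gives Epsilon 1, Eta 4, Zeta 2, Delta 1, Theta 3, Beta 1 — total 12, matching the house size, so no adjustment is needed.
Theta receives 3.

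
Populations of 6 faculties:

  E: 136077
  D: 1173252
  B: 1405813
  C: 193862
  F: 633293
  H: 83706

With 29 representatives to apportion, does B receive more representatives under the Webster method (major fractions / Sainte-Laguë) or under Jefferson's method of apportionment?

Webster: E 1, D 9, B 11, C 2, F 5, H 1.
Jefferson: E 1, D 10, B 12, C 1, F 5, H 0.
B gets 11 under Webster and 12 under Jefferson.

Jefferson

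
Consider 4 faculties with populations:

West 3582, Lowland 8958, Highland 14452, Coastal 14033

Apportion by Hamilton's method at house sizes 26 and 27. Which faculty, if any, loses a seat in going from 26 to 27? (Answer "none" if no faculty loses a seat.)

At 26 seats: West 2, Lowland 6, Highland 9, Coastal 9.
At 27 seats: West 2, Lowland 6, Highland 10, Coastal 9.
No faculty's allocation decreased.

none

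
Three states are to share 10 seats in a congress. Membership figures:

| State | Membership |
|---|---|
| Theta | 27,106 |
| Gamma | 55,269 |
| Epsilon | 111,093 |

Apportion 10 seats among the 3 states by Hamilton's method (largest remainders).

Theta: 1, Gamma: 3, Epsilon: 6

Total 193468; standard divisor 193468/10 ≈ 19346.8.
Standard quotas: Theta 1.4011, Gamma 2.8568, Epsilon 5.7422.
Lower quotas: Theta 1, Gamma 2, Epsilon 5 (sum 8, leaving 2 seats).
Remainders in descending order: Gamma 0.8568, Epsilon 0.7422, Theta 0.4011.
Largest remainders: Gamma, Epsilon receive the extra seats.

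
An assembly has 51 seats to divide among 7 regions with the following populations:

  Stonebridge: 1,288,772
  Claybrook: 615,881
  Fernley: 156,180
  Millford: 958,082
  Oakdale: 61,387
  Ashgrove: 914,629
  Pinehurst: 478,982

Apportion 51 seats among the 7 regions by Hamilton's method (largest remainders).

Stonebridge 15, Claybrook 7, Fernley 2, Millford 11, Oakdale 1, Ashgrove 10, Pinehurst 5

Total 4473913; standard divisor 4473913/51 ≈ 87723.784.
Standard quotas: Stonebridge 14.6912, Claybrook 7.0207, Fernley 1.7804, Millford 10.9216, Oakdale 0.6998, Ashgrove 10.4262, Pinehurst 5.4601.
Lower quotas: Stonebridge 14, Claybrook 7, Fernley 1, Millford 10, Oakdale 0, Ashgrove 10, Pinehurst 5 (sum 47, leaving 4 seats).
Remainders in descending order: Millford 0.9216, Fernley 0.7804, Oakdale 0.6998, Stonebridge 0.6912, Pinehurst 0.4601, Ashgrove 0.4262, Claybrook 0.0207.
The surplus seats go to Millford, Fernley, Oakdale, Stonebridge.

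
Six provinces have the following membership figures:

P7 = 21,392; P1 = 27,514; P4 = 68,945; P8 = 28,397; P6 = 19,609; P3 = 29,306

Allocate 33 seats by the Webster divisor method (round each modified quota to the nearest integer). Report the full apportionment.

P7: 4, P1: 5, P4: 11, P8: 5, P6: 3, P3: 5

Standard divisor 195163/33 ≈ 5914.03; standard quotas: P7 3.617, P1 4.652, P4 11.658, P8 4.802, P6 3.316, P3 4.955.
Rounding to the nearest integer gives 4, 5, 12, 5, 3, 5 = 34 seats, so the divisor must be adjusted.
With modified divisor 6050: modified quotas P7 3.536, P1 4.548, P4 11.396, P8 4.694, P6 3.241, P3 4.844.
Rounding to the nearest integer: P7 4, P1 5, P4 11, P8 5, P6 3, P3 5 (total 33).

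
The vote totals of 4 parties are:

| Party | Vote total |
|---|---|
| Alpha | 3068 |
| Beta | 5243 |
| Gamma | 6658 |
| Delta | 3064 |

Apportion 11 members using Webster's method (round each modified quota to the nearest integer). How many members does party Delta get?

Standard divisor 18033/11 ≈ 1639.364; standard quotas: Alpha 1.871, Beta 3.198, Gamma 4.061, Delta 1.869.
Rounding to the nearest integer gives Alpha 2, Beta 3, Gamma 4, Delta 2 — total 11, matching the house size, so no adjustment is needed.
Delta receives 2.

2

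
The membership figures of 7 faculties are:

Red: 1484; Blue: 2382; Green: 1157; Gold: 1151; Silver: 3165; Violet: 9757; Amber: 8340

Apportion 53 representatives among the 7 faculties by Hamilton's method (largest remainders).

Red=3, Blue=5, Green=2, Gold=2, Silver=6, Violet=19, Amber=16

The standard divisor is 27436/53 ≈ 517.66.
Standard quotas: Red 2.8667, Blue 4.6015, Green 2.2351, Gold 2.2235, Silver 6.1140, Violet 18.8483, Amber 16.1109.
Lower quotas: Red 2, Blue 4, Green 2, Gold 2, Silver 6, Violet 18, Amber 16 (sum 50, leaving 3 seats).
Remainders in descending order: Red 0.8667, Violet 0.8483, Blue 0.6015, Green 0.2351, Gold 0.2235, Silver 0.1140, Amber 0.1109.
The surplus seats go to Red, Violet, Blue.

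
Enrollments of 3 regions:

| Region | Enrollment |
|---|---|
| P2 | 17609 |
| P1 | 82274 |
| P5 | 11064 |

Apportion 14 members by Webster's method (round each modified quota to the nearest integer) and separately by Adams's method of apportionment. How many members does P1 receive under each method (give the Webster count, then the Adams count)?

11 and 10

Webster: P2 2, P1 11, P5 1.
Adams: P2 2, P1 10, P5 2.
P1 gets 11 under Webster and 10 under Adams.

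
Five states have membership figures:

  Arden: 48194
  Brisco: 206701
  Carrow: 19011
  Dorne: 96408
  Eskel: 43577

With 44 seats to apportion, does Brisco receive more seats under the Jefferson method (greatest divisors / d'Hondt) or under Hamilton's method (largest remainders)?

Jefferson

Jefferson: Arden 5, Brisco 23, Carrow 2, Dorne 10, Eskel 4.
Hamilton: Arden 5, Brisco 22, Carrow 2, Dorne 10, Eskel 5.
Brisco gets 23 under Jefferson and 22 under Hamilton.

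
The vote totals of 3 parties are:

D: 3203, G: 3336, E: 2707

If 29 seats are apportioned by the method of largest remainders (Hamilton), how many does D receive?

10

The standard divisor is 9246/29 ≈ 318.828.
Standard quotas: D 10.046, G 10.463, E 8.490.
Lower quotas: D 10, G 10, E 8 (sum 28, leaving 1 seat).
Remainders in descending order: E 0.490, G 0.463, D 0.046.
The surplus seat goes to E.
D receives 10.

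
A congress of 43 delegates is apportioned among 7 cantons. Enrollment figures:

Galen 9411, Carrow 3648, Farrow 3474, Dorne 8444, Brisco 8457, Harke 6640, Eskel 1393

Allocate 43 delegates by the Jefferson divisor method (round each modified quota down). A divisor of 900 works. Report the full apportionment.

With modified divisor 900: modified quotas Galen 10.457, Carrow 4.053, Farrow 3.860, Dorne 9.382, Brisco 9.397, Harke 7.378, Eskel 1.548.
Rounding down: Galen 10, Carrow 4, Farrow 3, Dorne 9, Brisco 9, Harke 7, Eskel 1 (total 43).

Galen: 10, Carrow: 4, Farrow: 3, Dorne: 9, Brisco: 9, Harke: 7, Eskel: 1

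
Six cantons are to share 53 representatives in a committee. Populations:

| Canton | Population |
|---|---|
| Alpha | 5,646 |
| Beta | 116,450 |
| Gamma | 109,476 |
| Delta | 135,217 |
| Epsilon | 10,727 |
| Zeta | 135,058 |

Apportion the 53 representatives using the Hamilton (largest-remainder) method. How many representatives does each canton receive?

Total 512574; standard divisor 512574/53 ≈ 9671.208.
Standard quotas: Alpha 0.5838, Beta 12.0409, Gamma 11.3198, Delta 13.9814, Epsilon 1.1092, Zeta 13.9650.
Lower quotas: Alpha 0, Beta 12, Gamma 11, Delta 13, Epsilon 1, Zeta 13 (sum 50, leaving 3 seats).
Remainders in descending order: Delta 0.9814, Zeta 0.9650, Alpha 0.5838, Gamma 0.3198, Epsilon 0.1092, Beta 0.0409.
The surplus seats go to Delta, Zeta, Alpha.

Alpha=1, Beta=12, Gamma=11, Delta=14, Epsilon=1, Zeta=14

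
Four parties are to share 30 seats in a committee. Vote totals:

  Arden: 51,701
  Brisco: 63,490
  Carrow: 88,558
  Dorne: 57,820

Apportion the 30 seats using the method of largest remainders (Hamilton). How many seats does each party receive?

Arden 6, Brisco 7, Carrow 10, Dorne 7

The standard divisor is 261569/30 ≈ 8718.967.
Standard quotas: Arden 5.9297, Brisco 7.2818, Carrow 10.1569, Dorne 6.6315.
Lower quotas: Arden 5, Brisco 7, Carrow 10, Dorne 6 (sum 28, leaving 2 seats).
Remainders in descending order: Arden 0.9297, Dorne 0.6315, Brisco 0.2818, Carrow 0.1569.
Largest remainders: Arden, Dorne receive the extra seats.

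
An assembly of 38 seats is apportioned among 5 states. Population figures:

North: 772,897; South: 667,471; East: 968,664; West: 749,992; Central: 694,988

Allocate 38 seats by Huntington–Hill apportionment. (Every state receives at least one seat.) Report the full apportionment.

North 8; South 7; East 9; West 7; Central 7

With divisor 102550: modified quotas North 7.537, South 6.509, East 9.446, West 7.313, Central 6.777.
Geometric-mean thresholds: North √(7·8)=7.483, South √(6·7)=6.481, East √(9·10)=9.487, West √(7·8)=7.483, Central √(6·7)=6.481.
Each quota rounded against its threshold gives North 8, South 7, East 9, West 7, Central 7 (total 38).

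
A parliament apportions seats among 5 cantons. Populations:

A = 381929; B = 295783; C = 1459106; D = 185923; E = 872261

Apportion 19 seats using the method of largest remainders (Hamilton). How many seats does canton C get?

9

Standard divisor: 3195002 ÷ 19 = 168158.
Standard quotas: A 2.2713, B 1.7590, C 8.6770, D 1.1056, E 5.1872.
Lower quotas: A 2, B 1, C 8, D 1, E 5 (sum 17, leaving 2 seats).
Remainders in descending order: B 0.7590, C 0.6770, A 0.2713, E 0.1872, D 0.1056.
The surplus seats go to B, C.
C receives 9.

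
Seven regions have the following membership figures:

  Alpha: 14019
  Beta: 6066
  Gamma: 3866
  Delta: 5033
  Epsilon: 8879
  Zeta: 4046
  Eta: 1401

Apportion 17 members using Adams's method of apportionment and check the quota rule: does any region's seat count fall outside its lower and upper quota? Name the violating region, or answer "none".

Standard quotas: Alpha 5.503, Beta 2.381, Gamma 1.517, Delta 1.976, Epsilon 3.485, Zeta 1.588, Eta 0.550.
Adams allocation: Alpha 5, Beta 2, Gamma 2, Delta 2, Epsilon 3, Zeta 2, Eta 1.
Every allocation lies between the lower and upper quota.

none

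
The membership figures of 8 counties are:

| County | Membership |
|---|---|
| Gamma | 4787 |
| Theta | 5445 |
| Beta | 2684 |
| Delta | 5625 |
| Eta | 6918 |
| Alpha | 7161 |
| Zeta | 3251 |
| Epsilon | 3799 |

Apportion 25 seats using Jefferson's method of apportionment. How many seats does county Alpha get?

5

Standard divisor 39670/25 ≈ 1586.8; standard quotas: Gamma 3.017, Theta 3.431, Beta 1.691, Delta 3.545, Eta 4.360, Alpha 4.513, Zeta 2.049, Epsilon 2.394.
Rounding down gives 3, 3, 1, 3, 4, 4, 2, 2 = 22 seats, so the divisor must be adjusted.
With modified divisor 1370: modified quotas Gamma 3.494, Theta 3.974, Beta 1.959, Delta 4.106, Eta 5.050, Alpha 5.227, Zeta 2.373, Epsilon 2.773.
Rounding down: Gamma 3, Theta 3, Beta 1, Delta 4, Eta 5, Alpha 5, Zeta 2, Epsilon 2 (total 25).
Alpha receives 5.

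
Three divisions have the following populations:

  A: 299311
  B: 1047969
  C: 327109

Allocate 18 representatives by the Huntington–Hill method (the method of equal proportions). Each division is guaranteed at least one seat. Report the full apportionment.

A: 3, B: 11, C: 4

With divisor 92821: modified quotas A 3.225, B 11.290, C 3.524.
Geometric-mean thresholds: A √(3·4)=3.464, B √(11·12)=11.489, C √(3·4)=3.464.
Each quota rounded against its threshold gives A 3, B 11, C 4 (total 18).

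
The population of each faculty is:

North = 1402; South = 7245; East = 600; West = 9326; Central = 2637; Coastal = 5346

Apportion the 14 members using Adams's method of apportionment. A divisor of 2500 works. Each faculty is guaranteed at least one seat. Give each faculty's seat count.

With modified divisor 2500: modified quotas North 0.561, South 2.898, East 0.240, West 3.730, Central 1.055, Coastal 2.138.
Rounding up: North 1, South 3, East 1, West 4, Central 2, Coastal 3 (total 14).

North 1; South 3; East 1; West 4; Central 2; Coastal 3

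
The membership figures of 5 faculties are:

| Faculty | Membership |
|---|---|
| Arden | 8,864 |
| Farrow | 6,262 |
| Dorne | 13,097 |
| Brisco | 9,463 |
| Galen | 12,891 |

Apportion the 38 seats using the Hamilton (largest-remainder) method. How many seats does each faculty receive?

Standard divisor: 50577 ÷ 38 ≈ 1330.974.
Standard quotas: Arden 6.6598, Farrow 4.7048, Dorne 9.8402, Brisco 7.1098, Galen 9.6854.
Lower quotas: Arden 6, Farrow 4, Dorne 9, Brisco 7, Galen 9 (sum 35, leaving 3 seats).
Remainders in descending order: Dorne 0.8402, Farrow 0.7048, Galen 0.6854, Arden 0.6598, Brisco 0.1098.
Largest remainders: Dorne, Farrow, Galen receive the extra seats.

Arden 6, Farrow 5, Dorne 10, Brisco 7, Galen 10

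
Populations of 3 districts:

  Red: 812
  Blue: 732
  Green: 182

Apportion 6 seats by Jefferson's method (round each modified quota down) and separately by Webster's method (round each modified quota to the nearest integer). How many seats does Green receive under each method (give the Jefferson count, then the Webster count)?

Jefferson: Red 3, Blue 3, Green 0.
Webster: Red 3, Blue 2, Green 1.
Green gets 0 under Jefferson and 1 under Webster.

0 and 1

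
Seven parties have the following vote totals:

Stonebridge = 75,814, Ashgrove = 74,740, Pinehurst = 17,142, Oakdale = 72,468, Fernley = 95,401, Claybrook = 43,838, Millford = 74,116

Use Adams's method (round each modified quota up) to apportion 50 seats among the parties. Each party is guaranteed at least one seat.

Standard divisor 453519/50 ≈ 9070.38; standard quotas: Stonebridge 8.358, Ashgrove 8.240, Pinehurst 1.890, Oakdale 7.990, Fernley 10.518, Claybrook 4.833, Millford 8.171.
Rounding up gives 9, 9, 2, 8, 11, 5, 9 = 53 seats, so the divisor must be adjusted.
With modified divisor 9510: modified quotas Stonebridge 7.972, Ashgrove 7.859, Pinehurst 1.803, Oakdale 7.620, Fernley 10.032, Claybrook 4.610, Millford 7.793.
Rounding up: Stonebridge 8, Ashgrove 8, Pinehurst 2, Oakdale 8, Fernley 11, Claybrook 5, Millford 8 (total 50).

Stonebridge: 8; Ashgrove: 8; Pinehurst: 2; Oakdale: 8; Fernley: 11; Claybrook: 5; Millford: 8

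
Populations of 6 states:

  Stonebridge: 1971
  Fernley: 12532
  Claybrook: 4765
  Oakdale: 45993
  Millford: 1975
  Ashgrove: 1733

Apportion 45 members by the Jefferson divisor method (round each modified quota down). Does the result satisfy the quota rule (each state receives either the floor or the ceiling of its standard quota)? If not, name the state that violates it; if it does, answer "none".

Standard quotas: Stonebridge 1.286, Fernley 8.177, Claybrook 3.109, Oakdale 30.009, Millford 1.289, Ashgrove 1.131.
Jefferson allocation: Stonebridge 1, Fernley 8, Claybrook 3, Oakdale 31, Millford 1, Ashgrove 1.
Every allocation lies between the lower and upper quota.

none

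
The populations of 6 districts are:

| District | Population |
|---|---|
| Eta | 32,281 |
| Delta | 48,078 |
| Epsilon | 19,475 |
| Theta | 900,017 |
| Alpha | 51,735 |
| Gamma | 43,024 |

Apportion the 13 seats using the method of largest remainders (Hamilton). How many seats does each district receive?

Total 1094610; standard divisor 1094610/13 ≈ 84200.769.
Standard quotas: Eta 0.3834, Delta 0.5710, Epsilon 0.2313, Theta 10.6889, Alpha 0.6144, Gamma 0.5110.
Lower quotas: Eta 0, Delta 0, Epsilon 0, Theta 10, Alpha 0, Gamma 0 (sum 10, leaving 3 seats).
Remainders in descending order: Theta 0.6889, Alpha 0.6144, Delta 0.5710, Gamma 0.5110, Eta 0.3834, Epsilon 0.2313.
Largest remainders: Theta, Alpha, Delta receive the extra seats.

Eta 0, Delta 1, Epsilon 0, Theta 11, Alpha 1, Gamma 0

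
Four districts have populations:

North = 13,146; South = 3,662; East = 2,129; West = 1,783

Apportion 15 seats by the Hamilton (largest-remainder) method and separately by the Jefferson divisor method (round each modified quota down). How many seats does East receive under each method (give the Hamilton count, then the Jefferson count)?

Hamilton: North 9, South 3, East 2, West 1.
Jefferson: North 10, South 3, East 1, West 1.
East gets 2 under Hamilton and 1 under Jefferson.

2 and 1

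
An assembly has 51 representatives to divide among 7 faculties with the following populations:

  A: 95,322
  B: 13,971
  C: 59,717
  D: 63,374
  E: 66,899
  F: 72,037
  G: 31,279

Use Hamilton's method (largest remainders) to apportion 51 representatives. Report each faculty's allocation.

Standard divisor: 402599 ÷ 51 ≈ 7894.098.
Standard quotas: A 12.0751, B 1.7698, C 7.5648, D 8.0280, E 8.4746, F 9.1254, G 3.9623.
Lower quotas: A 12, B 1, C 7, D 8, E 8, F 9, G 3 (sum 48, leaving 3 seats).
Remainders in descending order: G 0.9623, B 0.7698, C 0.5648, E 0.4746, F 0.1254, A 0.0751, D 0.0280.
The surplus seats go to G, B, C.

A 12; B 2; C 8; D 8; E 8; F 9; G 4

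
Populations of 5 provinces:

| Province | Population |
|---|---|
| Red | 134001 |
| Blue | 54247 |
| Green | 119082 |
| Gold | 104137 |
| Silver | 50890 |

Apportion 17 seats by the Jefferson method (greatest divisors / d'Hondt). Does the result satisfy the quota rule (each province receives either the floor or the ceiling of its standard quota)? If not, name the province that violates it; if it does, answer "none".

none

Standard quotas: Red 4.927, Blue 1.995, Green 4.378, Gold 3.829, Silver 1.871.
Jefferson allocation: Red 5, Blue 2, Green 4, Gold 4, Silver 2.
Every allocation lies between the lower and upper quota.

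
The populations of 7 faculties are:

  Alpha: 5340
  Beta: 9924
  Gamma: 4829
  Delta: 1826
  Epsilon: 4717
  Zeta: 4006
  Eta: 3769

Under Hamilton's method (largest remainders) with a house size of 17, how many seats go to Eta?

2

Standard divisor: 34411 ÷ 17 ≈ 2024.176.
Standard quotas: Alpha 2.6381, Beta 4.9027, Gamma 2.3857, Delta 0.9021, Epsilon 2.3303, Zeta 1.9791, Eta 1.8620.
Lower quotas: Alpha 2, Beta 4, Gamma 2, Delta 0, Epsilon 2, Zeta 1, Eta 1 (sum 12, leaving 5 seats).
Remainders in descending order: Zeta 0.9791, Beta 0.9027, Delta 0.9021, Eta 0.8620, Alpha 0.6381, Gamma 0.3857, Epsilon 0.3303.
The surplus seats go to Zeta, Beta, Delta, Eta, Alpha.
Eta receives 2.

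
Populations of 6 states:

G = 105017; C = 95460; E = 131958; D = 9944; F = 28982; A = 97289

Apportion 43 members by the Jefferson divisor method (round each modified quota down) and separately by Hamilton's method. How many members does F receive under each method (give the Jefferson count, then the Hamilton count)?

2 and 3

Jefferson: G 10, C 9, E 13, D 0, F 2, A 9.
Hamilton: G 9, C 9, E 12, D 1, F 3, A 9.
F gets 2 under Jefferson and 3 under Hamilton.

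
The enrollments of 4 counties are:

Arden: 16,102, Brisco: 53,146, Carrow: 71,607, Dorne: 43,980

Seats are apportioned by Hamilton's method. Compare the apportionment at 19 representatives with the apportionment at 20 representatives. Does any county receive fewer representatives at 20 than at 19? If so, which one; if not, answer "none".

Arden

At 19 seats: Arden 2, Brisco 5, Carrow 7, Dorne 5.
At 20 seats: Arden 1, Brisco 6, Carrow 8, Dorne 5.
Arden drops from 2 to 1.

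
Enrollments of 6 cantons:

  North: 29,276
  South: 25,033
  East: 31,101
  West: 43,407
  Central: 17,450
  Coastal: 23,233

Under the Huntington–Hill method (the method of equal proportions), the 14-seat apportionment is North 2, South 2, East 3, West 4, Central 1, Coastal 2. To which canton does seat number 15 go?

Central

Priority for the next seat is population ÷ (√(s·(s+1))).
Priorities: North 11951.877, South 10219.679, East 8978.085, West 9706.100, Central 12339.013, Coastal 9484.833.
Highest priority: Central.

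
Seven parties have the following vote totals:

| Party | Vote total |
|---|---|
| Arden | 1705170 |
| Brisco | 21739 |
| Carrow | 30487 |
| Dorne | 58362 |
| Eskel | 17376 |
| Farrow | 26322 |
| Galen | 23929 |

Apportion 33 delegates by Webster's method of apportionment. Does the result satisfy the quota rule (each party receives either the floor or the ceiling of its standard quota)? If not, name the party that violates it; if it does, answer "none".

Standard quotas: Arden 29.877, Brisco 0.381, Carrow 0.534, Dorne 1.023, Eskel 0.304, Farrow 0.461, Galen 0.419.
Webster allocation: Arden 31, Brisco 0, Carrow 1, Dorne 1, Eskel 0, Farrow 0, Galen 0.
Arden has quota 29.877 (lower 29, upper 30) but receives 31 — outside the quota interval.

Arden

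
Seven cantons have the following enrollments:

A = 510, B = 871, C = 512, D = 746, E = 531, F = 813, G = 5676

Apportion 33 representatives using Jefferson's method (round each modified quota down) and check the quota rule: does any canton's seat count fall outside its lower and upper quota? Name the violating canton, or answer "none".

Standard quotas: A 1.742, B 2.976, C 1.749, D 2.549, E 1.814, F 2.778, G 19.392.
Jefferson allocation: A 1, B 3, C 1, D 2, E 2, F 3, G 21.
G has quota 19.392 (lower 19, upper 20) but receives 21 — outside the quota interval.

G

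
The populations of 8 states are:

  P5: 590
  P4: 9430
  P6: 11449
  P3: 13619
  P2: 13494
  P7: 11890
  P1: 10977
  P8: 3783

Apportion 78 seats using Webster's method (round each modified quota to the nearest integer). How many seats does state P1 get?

Standard divisor 75232/78 ≈ 964.513; standard quotas: P5 0.612, P4 9.777, P6 11.870, P3 14.120, P2 13.990, P7 12.327, P1 11.381, P8 3.922.
Rounding to the nearest integer gives P5 1, P4 10, P6 12, P3 14, P2 14, P7 12, P1 11, P8 4 — total 78, matching the house size, so no adjustment is needed.
P1 receives 11.

11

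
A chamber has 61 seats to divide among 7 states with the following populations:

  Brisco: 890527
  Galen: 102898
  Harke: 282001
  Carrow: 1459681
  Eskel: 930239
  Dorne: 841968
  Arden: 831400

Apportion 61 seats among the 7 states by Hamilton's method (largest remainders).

Total 5338714; standard divisor 5338714/61 ≈ 87519.902.
Standard quotas: Brisco 10.1751, Galen 1.1757, Harke 3.2221, Carrow 16.6783, Eskel 10.6289, Dorne 9.6203, Arden 9.4996.
Lower quotas: Brisco 10, Galen 1, Harke 3, Carrow 16, Eskel 10, Dorne 9, Arden 9 (sum 58, leaving 3 seats).
Remainders in descending order: Carrow 0.6783, Eskel 0.6289, Dorne 0.6203, Arden 0.4996, Harke 0.2221, Galen 0.1757, Brisco 0.1751.
Largest remainders: Carrow, Eskel, Dorne receive the extra seats.

Brisco 10, Galen 1, Harke 3, Carrow 17, Eskel 11, Dorne 10, Arden 9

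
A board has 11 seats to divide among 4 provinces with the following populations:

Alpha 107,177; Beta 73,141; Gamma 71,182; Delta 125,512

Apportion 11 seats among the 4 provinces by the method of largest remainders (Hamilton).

Alpha 3, Beta 2, Gamma 2, Delta 4

The standard divisor is 377012/11 ≈ 34273.818.
Standard quotas: Alpha 3.1271, Beta 2.1340, Gamma 2.0769, Delta 3.6620.
Lower quotas: Alpha 3, Beta 2, Gamma 2, Delta 3 (sum 10, leaving 1 seat).
Remainders in descending order: Delta 0.6620, Beta 0.1340, Alpha 0.1271, Gamma 0.0769.
The surplus seat goes to Delta.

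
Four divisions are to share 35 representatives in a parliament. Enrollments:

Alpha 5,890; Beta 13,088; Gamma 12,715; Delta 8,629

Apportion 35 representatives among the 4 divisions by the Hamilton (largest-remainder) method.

Alpha 5, Beta 11, Gamma 11, Delta 8

Standard divisor: 40322 ÷ 35 ≈ 1152.057.
Standard quotas: Alpha 5.1126, Beta 11.3605, Gamma 11.0368, Delta 7.4901.
Lower quotas: Alpha 5, Beta 11, Gamma 11, Delta 7 (sum 34, leaving 1 seat).
Remainders in descending order: Delta 0.4901, Beta 0.3605, Alpha 0.1126, Gamma 0.0368.
The surplus seat goes to Delta.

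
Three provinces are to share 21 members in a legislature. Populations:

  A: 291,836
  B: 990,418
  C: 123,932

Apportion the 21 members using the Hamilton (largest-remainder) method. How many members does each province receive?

Standard divisor: 1406186 ÷ 21 ≈ 66961.238.
Standard quotas: A 4.3583, B 14.7909, C 1.8508.
Lower quotas: A 4, B 14, C 1 (sum 19, leaving 2 seats).
Remainders in descending order: C 0.8508, B 0.7909, A 0.3583.
The surplus seats go to C, B.

A=4, B=15, C=2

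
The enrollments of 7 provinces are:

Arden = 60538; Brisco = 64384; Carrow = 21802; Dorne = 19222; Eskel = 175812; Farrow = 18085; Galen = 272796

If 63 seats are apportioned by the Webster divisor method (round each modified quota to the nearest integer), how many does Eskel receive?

Standard divisor 632639/63 ≈ 10041.889; standard quotas: Arden 6.029, Brisco 6.412, Carrow 2.171, Dorne 1.914, Eskel 17.508, Farrow 1.801, Galen 27.166.
Rounding to the nearest integer gives Arden 6, Brisco 6, Carrow 2, Dorne 2, Eskel 18, Farrow 2, Galen 27 — total 63, matching the house size, so no adjustment is needed.
Eskel receives 18.

18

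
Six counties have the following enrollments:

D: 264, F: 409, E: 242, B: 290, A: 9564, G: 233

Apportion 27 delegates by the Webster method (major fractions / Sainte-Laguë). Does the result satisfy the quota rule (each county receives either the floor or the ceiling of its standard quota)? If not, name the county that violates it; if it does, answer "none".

Standard quotas: D 0.648, F 1.004, E 0.594, B 0.712, A 23.471, G 0.572.
Webster allocation: D 1, F 1, E 1, B 1, A 22, G 1.
A has quota 23.471 (lower 23, upper 24) but receives 22 — outside the quota interval.

A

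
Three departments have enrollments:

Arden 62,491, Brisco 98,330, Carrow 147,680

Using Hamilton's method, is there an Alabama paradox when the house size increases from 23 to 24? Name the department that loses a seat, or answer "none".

none

At 23 seats: Arden 5, Brisco 7, Carrow 11.
At 24 seats: Arden 5, Brisco 8, Carrow 11.
No department's allocation decreased.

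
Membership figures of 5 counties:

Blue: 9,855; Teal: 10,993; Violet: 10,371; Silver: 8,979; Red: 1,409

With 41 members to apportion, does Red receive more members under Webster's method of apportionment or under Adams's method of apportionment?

Adams

Webster: Blue 10, Teal 11, Violet 10, Silver 9, Red 1.
Adams: Blue 9, Teal 11, Violet 10, Silver 9, Red 2.
Red gets 1 under Webster and 2 under Adams.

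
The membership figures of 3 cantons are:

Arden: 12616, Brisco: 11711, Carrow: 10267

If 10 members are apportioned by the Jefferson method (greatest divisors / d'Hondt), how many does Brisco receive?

Standard divisor 34594/10 ≈ 3459.4; standard quotas: Arden 3.647, Brisco 3.385, Carrow 2.968.
Rounding down gives 3, 3, 2 = 8 seats, so the divisor must be adjusted.
With modified divisor 3000: modified quotas Arden 4.205, Brisco 3.904, Carrow 3.422.
Rounding down: Arden 4, Brisco 3, Carrow 3 (total 10).
Brisco receives 3.

3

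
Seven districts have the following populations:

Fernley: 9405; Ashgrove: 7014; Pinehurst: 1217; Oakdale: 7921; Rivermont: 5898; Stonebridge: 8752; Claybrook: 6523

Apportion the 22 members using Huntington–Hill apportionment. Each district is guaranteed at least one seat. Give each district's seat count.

With divisor 2195: modified quotas Fernley 4.285, Ashgrove 3.195, Pinehurst 0.554, Oakdale 3.609, Rivermont 2.687, Stonebridge 3.987, Claybrook 2.972.
Geometric-mean thresholds: Fernley √(4·5)=4.472, Ashgrove √(3·4)=3.464, Pinehurst (min 1), Oakdale √(3·4)=3.464, Rivermont √(2·3)=2.449, Stonebridge √(3·4)=3.464, Claybrook √(2·3)=2.449.
Each quota rounded against its threshold gives Fernley 4, Ashgrove 3, Pinehurst 1, Oakdale 4, Rivermont 3, Stonebridge 4, Claybrook 3 (total 22).

Fernley 4, Ashgrove 3, Pinehurst 1, Oakdale 4, Rivermont 3, Stonebridge 4, Claybrook 3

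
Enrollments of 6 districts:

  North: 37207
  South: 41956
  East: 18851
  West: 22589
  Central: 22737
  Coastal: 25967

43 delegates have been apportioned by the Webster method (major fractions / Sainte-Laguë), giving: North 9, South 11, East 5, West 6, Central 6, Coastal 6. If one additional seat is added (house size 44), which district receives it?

Coastal

Priority for the next seat is population ÷ (current seats + 0.5).
Priorities: North 3916.526, South 3648.348, East 3427.455, West 3475.231, Central 3498.000, Coastal 3994.923.
Highest priority: Coastal.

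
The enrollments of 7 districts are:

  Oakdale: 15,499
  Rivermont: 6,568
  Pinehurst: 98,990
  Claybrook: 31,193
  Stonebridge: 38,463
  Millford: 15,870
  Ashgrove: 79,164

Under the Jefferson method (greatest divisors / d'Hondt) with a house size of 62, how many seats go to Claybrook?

7

Standard divisor 285747/62 ≈ 4608.823; standard quotas: Oakdale 3.363, Rivermont 1.425, Pinehurst 21.478, Claybrook 6.768, Stonebridge 8.346, Millford 3.443, Ashgrove 17.177.
Rounding down gives 3, 1, 21, 6, 8, 3, 17 = 59 seats, so the divisor must be adjusted.
With modified divisor 4350: modified quotas Oakdale 3.563, Rivermont 1.510, Pinehurst 22.756, Claybrook 7.171, Stonebridge 8.842, Millford 3.648, Ashgrove 18.199.
Rounding down: Oakdale 3, Rivermont 1, Pinehurst 22, Claybrook 7, Stonebridge 8, Millford 3, Ashgrove 18 (total 62).
Claybrook receives 7.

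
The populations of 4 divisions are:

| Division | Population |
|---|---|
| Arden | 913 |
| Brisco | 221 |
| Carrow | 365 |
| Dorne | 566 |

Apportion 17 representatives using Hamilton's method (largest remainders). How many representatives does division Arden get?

7

Total 2065; standard divisor 2065/17 ≈ 121.471.
Standard quotas: Arden 7.516, Brisco 1.819, Carrow 3.005, Dorne 4.660.
Lower quotas: Arden 7, Brisco 1, Carrow 3, Dorne 4 (sum 15, leaving 2 seats).
Remainders in descending order: Brisco 0.819, Dorne 0.660, Arden 0.516, Carrow 0.005.
Largest remainders: Brisco, Dorne receive the extra seats.
Arden receives 7.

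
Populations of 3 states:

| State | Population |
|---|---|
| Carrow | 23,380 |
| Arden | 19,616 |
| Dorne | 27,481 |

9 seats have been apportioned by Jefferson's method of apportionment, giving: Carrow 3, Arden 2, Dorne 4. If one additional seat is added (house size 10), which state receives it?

Arden

Priority for the next seat is population ÷ (current seats + 1).
Priorities: Carrow 5845.000, Arden 6538.667, Dorne 5496.200.
Highest priority: Arden.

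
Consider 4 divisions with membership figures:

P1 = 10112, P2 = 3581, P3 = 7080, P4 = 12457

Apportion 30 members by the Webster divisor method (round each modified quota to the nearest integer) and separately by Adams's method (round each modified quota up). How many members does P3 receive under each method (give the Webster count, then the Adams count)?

Webster: P1 9, P2 3, P3 7, P4 11.
Adams: P1 9, P2 4, P3 6, P4 11.
P3 gets 7 under Webster and 6 under Adams.

7 and 6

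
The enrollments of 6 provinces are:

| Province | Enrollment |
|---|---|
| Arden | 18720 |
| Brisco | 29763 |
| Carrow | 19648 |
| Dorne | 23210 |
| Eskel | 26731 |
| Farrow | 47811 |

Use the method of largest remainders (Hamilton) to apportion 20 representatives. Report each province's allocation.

Total 165883; standard divisor 165883/20 ≈ 8294.15.
Standard quotas: Arden 2.2570, Brisco 3.5884, Carrow 2.3689, Dorne 2.7984, Eskel 3.2229, Farrow 5.7644.
Lower quotas: Arden 2, Brisco 3, Carrow 2, Dorne 2, Eskel 3, Farrow 5 (sum 17, leaving 3 seats).
Remainders in descending order: Dorne 0.7984, Farrow 0.7644, Brisco 0.5884, Carrow 0.3689, Arden 0.2570, Eskel 0.2229.
The surplus seats go to Dorne, Farrow, Brisco.

Arden 2; Brisco 4; Carrow 2; Dorne 3; Eskel 3; Farrow 6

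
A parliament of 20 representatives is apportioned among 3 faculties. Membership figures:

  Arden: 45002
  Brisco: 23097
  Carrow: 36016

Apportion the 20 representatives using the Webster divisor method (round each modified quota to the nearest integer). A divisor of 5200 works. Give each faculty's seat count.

With modified divisor 5200: modified quotas Arden 8.654, Brisco 4.442, Carrow 6.926.
Rounding to the nearest integer: Arden 9, Brisco 4, Carrow 7 (total 20).

Arden=9, Brisco=4, Carrow=7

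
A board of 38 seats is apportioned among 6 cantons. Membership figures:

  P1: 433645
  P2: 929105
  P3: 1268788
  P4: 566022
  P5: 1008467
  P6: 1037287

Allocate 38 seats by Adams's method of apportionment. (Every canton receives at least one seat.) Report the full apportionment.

Standard divisor 5243314/38 ≈ 137981.947; standard quotas: P1 3.143, P2 6.734, P3 9.195, P4 4.102, P5 7.309, P6 7.518.
Rounding up gives 4, 7, 10, 5, 8, 8 = 42 seats, so the divisor must be adjusted.
With modified divisor 146400: modified quotas P1 2.962, P2 6.346, P3 8.667, P4 3.866, P5 6.888, P6 7.085.
Rounding up: P1 3, P2 7, P3 9, P4 4, P5 7, P6 8 (total 38).

P1 3, P2 7, P3 9, P4 4, P5 7, P6 8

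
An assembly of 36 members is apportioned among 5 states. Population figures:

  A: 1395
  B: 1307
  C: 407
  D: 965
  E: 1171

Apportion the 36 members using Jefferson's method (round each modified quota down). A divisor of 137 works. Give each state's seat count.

With modified divisor 137: modified quotas A 10.182, B 9.540, C 2.971, D 7.044, E 8.547.
Rounding down: A 10, B 9, C 2, D 7, E 8 (total 36).

A=10; B=9; C=2; D=7; E=8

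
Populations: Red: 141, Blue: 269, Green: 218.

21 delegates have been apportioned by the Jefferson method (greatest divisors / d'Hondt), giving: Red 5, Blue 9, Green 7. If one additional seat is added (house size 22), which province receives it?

Green

Priority for the next seat is population ÷ (current seats + 1).
Priorities: Red 23.500, Blue 26.900, Green 27.250.
Highest priority: Green.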